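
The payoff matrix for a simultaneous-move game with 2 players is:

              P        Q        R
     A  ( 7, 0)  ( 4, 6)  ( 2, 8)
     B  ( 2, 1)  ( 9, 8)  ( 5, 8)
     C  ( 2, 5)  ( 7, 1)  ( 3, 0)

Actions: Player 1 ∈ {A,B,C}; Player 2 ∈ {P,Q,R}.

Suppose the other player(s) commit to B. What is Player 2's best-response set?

BR_2 = {Q,R}

u_2(P vs B) = 1
u_2(Q vs B) = 8
u_2(R vs B) = 8
max payoff 8 at {Q,R}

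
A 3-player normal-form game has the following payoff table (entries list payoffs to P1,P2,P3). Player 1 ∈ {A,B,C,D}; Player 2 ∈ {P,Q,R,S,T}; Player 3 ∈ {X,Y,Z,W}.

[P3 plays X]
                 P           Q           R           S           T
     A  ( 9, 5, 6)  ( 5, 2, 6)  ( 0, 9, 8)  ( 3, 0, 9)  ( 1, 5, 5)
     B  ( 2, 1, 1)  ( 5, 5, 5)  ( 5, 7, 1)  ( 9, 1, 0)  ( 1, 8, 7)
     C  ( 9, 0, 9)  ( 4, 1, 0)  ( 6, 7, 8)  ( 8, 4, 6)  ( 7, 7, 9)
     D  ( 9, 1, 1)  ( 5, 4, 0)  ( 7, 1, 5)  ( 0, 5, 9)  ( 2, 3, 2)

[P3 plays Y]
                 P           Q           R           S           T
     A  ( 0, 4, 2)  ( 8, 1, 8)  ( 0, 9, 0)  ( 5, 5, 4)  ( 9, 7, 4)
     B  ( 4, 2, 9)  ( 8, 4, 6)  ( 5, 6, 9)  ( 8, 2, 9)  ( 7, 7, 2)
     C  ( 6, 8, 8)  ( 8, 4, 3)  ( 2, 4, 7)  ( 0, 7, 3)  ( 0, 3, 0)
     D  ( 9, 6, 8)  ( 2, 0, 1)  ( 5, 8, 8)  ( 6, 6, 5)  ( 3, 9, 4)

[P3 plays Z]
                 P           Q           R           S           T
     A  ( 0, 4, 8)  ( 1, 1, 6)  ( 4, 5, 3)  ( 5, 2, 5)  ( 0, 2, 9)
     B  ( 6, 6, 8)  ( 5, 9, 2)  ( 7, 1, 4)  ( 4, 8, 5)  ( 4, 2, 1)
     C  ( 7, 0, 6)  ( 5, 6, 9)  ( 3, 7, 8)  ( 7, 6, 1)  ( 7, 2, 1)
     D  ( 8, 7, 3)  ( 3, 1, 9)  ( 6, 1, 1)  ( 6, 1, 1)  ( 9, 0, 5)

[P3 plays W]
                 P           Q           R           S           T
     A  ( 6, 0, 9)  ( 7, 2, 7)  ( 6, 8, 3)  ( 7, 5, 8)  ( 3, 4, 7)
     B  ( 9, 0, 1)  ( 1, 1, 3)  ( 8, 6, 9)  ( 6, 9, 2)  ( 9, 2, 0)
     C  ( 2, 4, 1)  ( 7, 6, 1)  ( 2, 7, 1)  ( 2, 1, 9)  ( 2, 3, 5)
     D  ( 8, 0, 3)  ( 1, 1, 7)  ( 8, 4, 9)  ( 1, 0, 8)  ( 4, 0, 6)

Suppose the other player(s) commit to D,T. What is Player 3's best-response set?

BR_3 = {W}

u_3(X vs D,T) = 2
u_3(Y vs D,T) = 4
u_3(Z vs D,T) = 5
u_3(W vs D,T) = 6
max payoff 6 at {W}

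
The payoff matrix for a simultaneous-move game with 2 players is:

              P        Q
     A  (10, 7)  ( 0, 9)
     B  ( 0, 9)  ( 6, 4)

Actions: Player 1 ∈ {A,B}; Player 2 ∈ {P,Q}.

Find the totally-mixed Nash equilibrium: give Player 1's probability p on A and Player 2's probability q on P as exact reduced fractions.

P1 mixes 5/7 on A; P2 mixes 3/8 on P

P1 indiff ⇒ q·10+(1-q)·0 = q·0+(1-q)·6 ⇒ q(10) = (1-q)(6) ⇒ q = 3/8
P2 indiff ⇒ p·7+(1-p)·9 = p·9+(1-p)·4 ⇒ p(-2) = (1-p)(-5) ⇒ p = 5/7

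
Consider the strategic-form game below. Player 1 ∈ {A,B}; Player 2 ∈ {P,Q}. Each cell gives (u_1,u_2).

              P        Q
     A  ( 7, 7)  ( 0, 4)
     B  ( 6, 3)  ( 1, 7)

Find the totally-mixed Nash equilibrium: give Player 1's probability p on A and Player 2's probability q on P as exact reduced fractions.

P1 indiff ⇒ q·7+(1-q)·0 = q·6+(1-q)·1 ⇒ q(1) = (1-q)(1) ⇒ q = 1/2
P2 indiff ⇒ p·7+(1-p)·3 = p·4+(1-p)·7 ⇒ p(3) = (1-p)(4) ⇒ p = 4/7

P1 mixes 4/7 on A; P2 mixes 1/2 on P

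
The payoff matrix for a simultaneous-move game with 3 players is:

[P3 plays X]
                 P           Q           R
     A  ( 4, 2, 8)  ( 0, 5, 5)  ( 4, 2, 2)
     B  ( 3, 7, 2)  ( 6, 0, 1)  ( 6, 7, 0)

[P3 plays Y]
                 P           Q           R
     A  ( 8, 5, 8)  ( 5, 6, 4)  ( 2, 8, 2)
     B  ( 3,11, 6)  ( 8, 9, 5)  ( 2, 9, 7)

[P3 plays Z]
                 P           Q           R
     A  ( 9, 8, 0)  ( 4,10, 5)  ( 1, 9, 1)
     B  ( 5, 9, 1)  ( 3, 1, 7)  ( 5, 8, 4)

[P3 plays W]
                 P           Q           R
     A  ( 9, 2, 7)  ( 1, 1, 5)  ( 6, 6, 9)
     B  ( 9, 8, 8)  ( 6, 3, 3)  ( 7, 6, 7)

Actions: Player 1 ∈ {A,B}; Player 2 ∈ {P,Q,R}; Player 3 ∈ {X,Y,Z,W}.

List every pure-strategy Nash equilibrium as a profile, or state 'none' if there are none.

(A,P,X): not NE [P2→Q gives 5>2]
(A,P,Y): not NE [P2→R gives 8>5]
(A,P,Z): not NE [P2→Q gives 10>8; P3→Y gives 8>0]
(A,P,W): not NE [P2→R gives 6>2; P3→Y gives 8>7]
(A,Q,X): not NE [P1→B gives 6>0]
(A,Q,Y): not NE [P1→B gives 8>5; P2→R gives 8>6; P3→W gives 5>4]
(A,Q,Z): NE
(A,Q,W): not NE [P1→B gives 6>1; P2→R gives 6>1]
(A,R,X): not NE [P1→B gives 6>4; P2→Q gives 5>2; P3→W gives 9>2]
(A,R,Y): not NE [P3→W gives 9>2]
(A,R,Z): not NE [P1→B gives 5>1; P2→Q gives 10>9; P3→W gives 9>1]
(A,R,W): not NE [P1→B gives 7>6]
(B,P,X): not NE [P1→A gives 4>3; P3→W gives 8>2]
(B,P,Y): not NE [P1→A gives 8>3; P3→W gives 8>6]
(B,P,Z): not NE [P1→A gives 9>5; P3→W gives 8>1]
(B,P,W): NE
(B,Q,X): not NE [P2→R gives 7>0; P3→Z gives 7>1]
(B,Q,Y): not NE [P2→P gives 11>9; P3→Z gives 7>5]
(B,Q,Z): not NE [P1→A gives 4>3; P2→P gives 9>1]
(B,Q,W): not NE [P2→P gives 8>3; P3→Z gives 7>3]
(B,R,X): not NE [P3→W gives 7>0]
(B,R,Y): not NE [P2→P gives 11>9]
(B,R,Z): not NE [P2→P gives 9>8; P3→W gives 7>4]
(B,R,W): not NE [P2→P gives 8>6]

Nash profiles: (A,Q,Z), (B,P,W)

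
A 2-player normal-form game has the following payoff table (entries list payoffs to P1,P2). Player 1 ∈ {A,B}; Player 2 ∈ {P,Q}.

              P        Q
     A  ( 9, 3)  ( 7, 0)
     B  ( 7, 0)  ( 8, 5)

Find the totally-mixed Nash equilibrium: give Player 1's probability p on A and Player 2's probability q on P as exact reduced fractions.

P1 indiff ⇒ q·9+(1-q)·7 = q·7+(1-q)·8 ⇒ q(2) = (1-q)(1) ⇒ q = 1/3
P2 indiff ⇒ p·3+(1-p)·0 = p·0+(1-p)·5 ⇒ p(3) = (1-p)(5) ⇒ p = 5/8

P1 mixes 5/8 on A; P2 mixes 1/3 on P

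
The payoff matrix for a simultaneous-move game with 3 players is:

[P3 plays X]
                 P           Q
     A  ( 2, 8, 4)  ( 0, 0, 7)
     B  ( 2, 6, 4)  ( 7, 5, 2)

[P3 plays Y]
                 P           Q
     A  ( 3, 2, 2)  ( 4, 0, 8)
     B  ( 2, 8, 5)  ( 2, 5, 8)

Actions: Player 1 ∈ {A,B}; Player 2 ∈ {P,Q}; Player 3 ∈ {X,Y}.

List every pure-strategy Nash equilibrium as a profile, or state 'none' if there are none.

(A,P,X): NE
(A,P,Y): not NE [P3→X gives 4>2]
(A,Q,X): not NE [P1→B gives 7>0; P2→P gives 8>0; P3→Y gives 8>7]
(A,Q,Y): not NE [P2→P gives 2>0]
(B,P,X): not NE [P3→Y gives 5>4]
(B,P,Y): not NE [P1→A gives 3>2]
(B,Q,X): not NE [P2→P gives 6>5; P3→Y gives 8>2]
(B,Q,Y): not NE [P1→A gives 4>2; P2→P gives 8>5]

PSNE = {(A,P,X)}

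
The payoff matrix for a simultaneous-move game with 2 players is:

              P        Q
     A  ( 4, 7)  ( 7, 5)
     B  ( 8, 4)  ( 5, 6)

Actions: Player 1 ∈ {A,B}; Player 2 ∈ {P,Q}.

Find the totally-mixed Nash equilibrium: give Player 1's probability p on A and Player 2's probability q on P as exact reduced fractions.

P1 indiff ⇒ q·4+(1-q)·7 = q·8+(1-q)·5 ⇒ q(-4) = (1-q)(-2) ⇒ q = 1/3
P2 indiff ⇒ p·7+(1-p)·4 = p·5+(1-p)·6 ⇒ p(2) = (1-p)(2) ⇒ p = 1/2

p=1/2, q=1/3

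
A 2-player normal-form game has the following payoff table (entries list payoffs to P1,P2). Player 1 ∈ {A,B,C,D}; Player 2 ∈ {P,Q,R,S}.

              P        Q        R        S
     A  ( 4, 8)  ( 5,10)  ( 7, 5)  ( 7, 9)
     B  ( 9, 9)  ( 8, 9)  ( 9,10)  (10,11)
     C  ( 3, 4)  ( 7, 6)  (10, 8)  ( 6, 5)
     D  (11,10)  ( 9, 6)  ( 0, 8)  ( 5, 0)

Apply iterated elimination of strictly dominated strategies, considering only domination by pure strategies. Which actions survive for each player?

IESDS → P1:{B,C,D} P2:{P,R,S}

P1 drop A (B beats it: P:9>4 Q:8>5 R:9>7 S:10>7)
P2 drop Q (R beats it: B:10>9 C:8>6 D:8>6)
P1→{B,C,D} P2→{P,R,S}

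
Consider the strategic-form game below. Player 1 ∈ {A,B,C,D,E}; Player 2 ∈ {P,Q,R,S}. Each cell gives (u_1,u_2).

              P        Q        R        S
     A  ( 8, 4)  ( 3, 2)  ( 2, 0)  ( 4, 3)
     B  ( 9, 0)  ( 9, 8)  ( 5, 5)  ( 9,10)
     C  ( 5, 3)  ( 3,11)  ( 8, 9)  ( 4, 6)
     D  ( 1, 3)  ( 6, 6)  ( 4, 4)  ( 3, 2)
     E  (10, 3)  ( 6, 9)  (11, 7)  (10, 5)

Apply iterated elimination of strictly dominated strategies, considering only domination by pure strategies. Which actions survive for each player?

P1 drop A (B beats it: P:9>8 Q:9>3 R:5>2 S:9>4)
P1 drop C (E beats it: P:10>5 Q:6>3 R:11>8 S:10>4)
P1 drop D (B beats it: P:9>1 Q:9>6 R:5>4 S:9>3)
P2 drop P (Q beats it: B:8>0 E:9>3)
P2 drop R (Q beats it: B:8>5 E:9>7)
P1→{B,E} P2→{Q,S}

Remaining: P1:{B,E} P2:{Q,S}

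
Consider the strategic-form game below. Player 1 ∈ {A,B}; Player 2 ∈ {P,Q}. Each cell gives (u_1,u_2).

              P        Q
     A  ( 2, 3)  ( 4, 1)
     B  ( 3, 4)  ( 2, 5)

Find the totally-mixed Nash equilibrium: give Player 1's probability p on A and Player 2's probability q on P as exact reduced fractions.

P1 mixes 1/3 on A; P2 mixes 2/3 on P

P1 indiff ⇒ q·2+(1-q)·4 = q·3+(1-q)·2 ⇒ q(-1) = (1-q)(-2) ⇒ q = 2/3
P2 indiff ⇒ p·3+(1-p)·4 = p·1+(1-p)·5 ⇒ p(2) = (1-p)(1) ⇒ p = 1/3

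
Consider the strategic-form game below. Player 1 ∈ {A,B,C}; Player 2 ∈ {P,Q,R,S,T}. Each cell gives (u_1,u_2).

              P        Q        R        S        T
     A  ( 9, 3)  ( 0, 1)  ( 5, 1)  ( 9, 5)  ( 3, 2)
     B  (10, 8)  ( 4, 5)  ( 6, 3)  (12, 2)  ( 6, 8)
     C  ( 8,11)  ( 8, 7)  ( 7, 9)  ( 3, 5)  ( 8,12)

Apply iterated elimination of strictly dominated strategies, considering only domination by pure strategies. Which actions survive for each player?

Survivors P1:{B,C} P2:{P,T}

P1 drop A (B beats it: P:10>9 Q:4>0 R:6>5 S:12>9 T:6>3)
P2 drop Q (P beats it: B:8>5 C:11>7)
P2 drop R (P beats it: B:8>3 C:11>9)
P2 drop S (P beats it: B:8>2 C:11>5)
P1→{B,C} P2→{P,T}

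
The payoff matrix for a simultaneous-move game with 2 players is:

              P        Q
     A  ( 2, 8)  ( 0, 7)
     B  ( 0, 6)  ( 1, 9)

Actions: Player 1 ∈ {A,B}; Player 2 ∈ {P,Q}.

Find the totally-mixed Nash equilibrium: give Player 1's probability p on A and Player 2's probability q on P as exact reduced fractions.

P1 indiff ⇒ q·2+(1-q)·0 = q·0+(1-q)·1 ⇒ q(2) = (1-q)(1) ⇒ q = 1/3
P2 indiff ⇒ p·8+(1-p)·6 = p·7+(1-p)·9 ⇒ p(1) = (1-p)(3) ⇒ p = 3/4

p=3/4, q=1/3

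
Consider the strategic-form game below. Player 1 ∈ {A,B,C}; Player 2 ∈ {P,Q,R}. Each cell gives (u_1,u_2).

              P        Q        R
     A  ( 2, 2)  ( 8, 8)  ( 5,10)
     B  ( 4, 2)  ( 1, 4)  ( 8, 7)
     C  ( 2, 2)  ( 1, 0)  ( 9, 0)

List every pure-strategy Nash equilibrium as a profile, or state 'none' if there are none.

Equilibria: none

(A,P): not NE [P1→B gives 4>2; P2→R gives 10>2]
(A,Q): not NE [P2→R gives 10>8]
(A,R): not NE [P1→C gives 9>5]
(B,P): not NE [P2→R gives 7>2]
(B,Q): not NE [P1→A gives 8>1; P2→R gives 7>4]
(B,R): not NE [P1→C gives 9>8]
(C,P): not NE [P1→B gives 4>2]
(C,Q): not NE [P1→A gives 8>1; P2→P gives 2>0]
(C,R): not NE [P2→P gives 2>0]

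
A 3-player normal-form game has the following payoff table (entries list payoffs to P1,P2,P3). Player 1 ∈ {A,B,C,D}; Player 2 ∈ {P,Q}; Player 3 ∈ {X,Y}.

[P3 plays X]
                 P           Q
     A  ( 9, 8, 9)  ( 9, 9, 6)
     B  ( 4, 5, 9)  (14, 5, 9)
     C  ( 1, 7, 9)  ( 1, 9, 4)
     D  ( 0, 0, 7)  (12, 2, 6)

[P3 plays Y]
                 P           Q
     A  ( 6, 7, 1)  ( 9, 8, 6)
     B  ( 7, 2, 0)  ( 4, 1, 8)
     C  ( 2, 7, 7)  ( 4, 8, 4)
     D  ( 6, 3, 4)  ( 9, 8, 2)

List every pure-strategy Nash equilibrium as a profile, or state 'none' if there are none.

(A,P,X): not NE [P2→Q gives 9>8]
(A,P,Y): not NE [P1→B gives 7>6; P2→Q gives 8>7; P3→X gives 9>1]
(A,Q,X): not NE [P1→B gives 14>9]
(A,Q,Y): NE
(B,P,X): not NE [P1→A gives 9>4]
(B,P,Y): not NE [P3→X gives 9>0]
(B,Q,X): NE
(B,Q,Y): not NE [P1→D gives 9>4; P2→P gives 2>1; P3→X gives 9>8]
(C,P,X): not NE [P1→A gives 9>1; P2→Q gives 9>7]
(C,P,Y): not NE [P1→B gives 7>2; P2→Q gives 8>7; P3→X gives 9>7]
(C,Q,X): not NE [P1→B gives 14>1]
(C,Q,Y): not NE [P1→D gives 9>4]
(D,P,X): not NE [P1→A gives 9>0; P2→Q gives 2>0]
(D,P,Y): not NE [P1→B gives 7>6; P2→Q gives 8>3; P3→X gives 7>4]
(D,Q,X): not NE [P1→B gives 14>12]
(D,Q,Y): not NE [P3→X gives 6>2]

NE set: (A,Q,Y), (B,Q,X)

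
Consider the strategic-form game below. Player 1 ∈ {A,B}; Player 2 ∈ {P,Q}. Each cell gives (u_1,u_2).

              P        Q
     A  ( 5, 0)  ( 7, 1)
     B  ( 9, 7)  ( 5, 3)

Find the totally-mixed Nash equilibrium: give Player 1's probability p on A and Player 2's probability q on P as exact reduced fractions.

P1 indiff ⇒ q·5+(1-q)·7 = q·9+(1-q)·5 ⇒ q(-4) = (1-q)(-2) ⇒ q = 1/3
P2 indiff ⇒ p·0+(1-p)·7 = p·1+(1-p)·3 ⇒ p(-1) = (1-p)(-4) ⇒ p = 4/5

P1 mixes 4/5 on A; P2 mixes 1/3 on P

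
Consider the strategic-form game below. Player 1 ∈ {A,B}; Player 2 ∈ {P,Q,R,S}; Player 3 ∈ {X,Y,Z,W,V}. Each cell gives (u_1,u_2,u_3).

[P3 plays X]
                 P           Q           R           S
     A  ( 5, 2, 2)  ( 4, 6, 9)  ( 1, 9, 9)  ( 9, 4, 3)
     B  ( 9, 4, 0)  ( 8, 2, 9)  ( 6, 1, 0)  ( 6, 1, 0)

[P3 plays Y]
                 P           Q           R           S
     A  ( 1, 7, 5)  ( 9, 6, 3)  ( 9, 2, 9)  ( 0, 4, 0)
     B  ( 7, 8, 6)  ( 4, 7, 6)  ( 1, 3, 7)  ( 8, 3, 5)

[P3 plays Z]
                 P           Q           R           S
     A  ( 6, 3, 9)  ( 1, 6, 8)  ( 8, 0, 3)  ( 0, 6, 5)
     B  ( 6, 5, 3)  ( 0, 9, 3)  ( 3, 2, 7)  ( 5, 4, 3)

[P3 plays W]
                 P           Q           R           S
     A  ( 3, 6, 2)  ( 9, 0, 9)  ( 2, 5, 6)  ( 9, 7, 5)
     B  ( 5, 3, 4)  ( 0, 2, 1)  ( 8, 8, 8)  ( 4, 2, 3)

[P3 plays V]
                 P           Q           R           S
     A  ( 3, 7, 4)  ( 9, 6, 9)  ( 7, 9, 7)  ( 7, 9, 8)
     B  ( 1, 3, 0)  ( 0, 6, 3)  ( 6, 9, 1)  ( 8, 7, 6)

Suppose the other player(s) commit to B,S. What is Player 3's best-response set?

argmax u_3 = {V}

u_3(X vs B,S) = 0
u_3(Y vs B,S) = 5
u_3(Z vs B,S) = 3
u_3(W vs B,S) = 3
u_3(V vs B,S) = 6
max payoff 6 at {V}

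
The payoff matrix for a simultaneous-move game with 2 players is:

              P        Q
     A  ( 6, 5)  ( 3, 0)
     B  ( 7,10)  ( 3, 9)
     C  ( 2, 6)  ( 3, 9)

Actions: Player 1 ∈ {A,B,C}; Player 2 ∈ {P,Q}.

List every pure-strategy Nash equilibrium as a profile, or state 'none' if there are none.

(A,P): not NE [P1→B gives 7>6]
(A,Q): not NE [P2→P gives 5>0]
(B,P): NE
(B,Q): not NE [P2→P gives 10>9]
(C,P): not NE [P1→B gives 7>2; P2→Q gives 9>6]
(C,Q): NE

PSNE = {(B,P), (C,Q)}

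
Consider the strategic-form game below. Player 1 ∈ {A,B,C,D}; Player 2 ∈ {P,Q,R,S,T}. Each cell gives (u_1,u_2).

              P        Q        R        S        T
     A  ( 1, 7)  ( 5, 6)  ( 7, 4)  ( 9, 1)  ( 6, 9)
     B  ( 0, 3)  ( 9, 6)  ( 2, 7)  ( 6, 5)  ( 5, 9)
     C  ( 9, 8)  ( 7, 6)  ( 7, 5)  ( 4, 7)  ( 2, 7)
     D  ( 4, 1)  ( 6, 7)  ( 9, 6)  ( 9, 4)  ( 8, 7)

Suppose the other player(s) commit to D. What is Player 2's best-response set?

u_2(P vs D) = 1
u_2(Q vs D) = 7
u_2(R vs D) = 6
u_2(S vs D) = 4
u_2(T vs D) = 7
max payoff 7 at {Q,T}

BR_2 = {Q,T}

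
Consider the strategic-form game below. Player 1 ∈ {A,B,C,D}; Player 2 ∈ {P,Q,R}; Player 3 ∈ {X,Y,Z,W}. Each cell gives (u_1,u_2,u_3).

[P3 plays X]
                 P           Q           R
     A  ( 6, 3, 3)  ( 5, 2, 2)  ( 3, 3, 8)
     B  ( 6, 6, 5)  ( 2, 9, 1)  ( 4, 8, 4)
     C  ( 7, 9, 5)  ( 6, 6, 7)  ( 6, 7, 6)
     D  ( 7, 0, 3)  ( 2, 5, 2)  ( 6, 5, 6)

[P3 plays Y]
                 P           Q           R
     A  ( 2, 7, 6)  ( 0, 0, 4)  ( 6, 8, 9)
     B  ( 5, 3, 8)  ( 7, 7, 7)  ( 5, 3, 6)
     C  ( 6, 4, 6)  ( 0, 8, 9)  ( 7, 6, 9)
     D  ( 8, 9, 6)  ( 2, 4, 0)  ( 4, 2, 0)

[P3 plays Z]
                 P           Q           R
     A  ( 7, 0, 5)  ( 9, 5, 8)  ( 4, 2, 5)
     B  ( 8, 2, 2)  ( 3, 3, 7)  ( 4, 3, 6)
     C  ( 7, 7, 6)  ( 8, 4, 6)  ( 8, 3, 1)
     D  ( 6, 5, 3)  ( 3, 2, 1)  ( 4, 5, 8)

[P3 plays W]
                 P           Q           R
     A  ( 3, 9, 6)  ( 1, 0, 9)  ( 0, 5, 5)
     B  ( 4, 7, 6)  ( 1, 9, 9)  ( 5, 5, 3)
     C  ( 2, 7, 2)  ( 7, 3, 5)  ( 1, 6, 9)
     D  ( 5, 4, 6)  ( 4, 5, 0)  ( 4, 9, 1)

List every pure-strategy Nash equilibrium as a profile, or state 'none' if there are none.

(A,P,X): not NE [P1→D gives 7>6; P3→W gives 6>3]
(A,P,Y): not NE [P1→D gives 8>2; P2→R gives 8>7]
(A,P,Z): not NE [P1→B gives 8>7; P2→Q gives 5>0; P3→W gives 6>5]
(A,P,W): not NE [P1→D gives 5>3]
(A,Q,X): not NE [P1→C gives 6>5; P2→R gives 3>2; P3→W gives 9>2]
(A,Q,Y): not NE [P1→B gives 7>0; P2→R gives 8>0; P3→W gives 9>4]
(A,Q,Z): not NE [P3→W gives 9>8]
(A,Q,W): not NE [P1→C gives 7>1; P2→P gives 9>0]
(A,R,X): not NE [P1→D gives 6>3; P3→Y gives 9>8]
(A,R,Y): not NE [P1→C gives 7>6]
(A,R,Z): not NE [P1→C gives 8>4; P2→Q gives 5>2; P3→Y gives 9>5]
(A,R,W): not NE [P1→B gives 5>0; P2→P gives 9>5; P3→Y gives 9>5]
(B,P,X): not NE [P1→D gives 7>6; P2→Q gives 9>6; P3→Y gives 8>5]
(B,P,Y): not NE [P1→D gives 8>5; P2→Q gives 7>3]
(B,P,Z): not NE [P2→R gives 3>2; P3→Y gives 8>2]
(B,P,W): not NE [P1→D gives 5>4; P2→Q gives 9>7; P3→Y gives 8>6]
(B,Q,X): not NE [P1→C gives 6>2; P3→W gives 9>1]
(B,Q,Y): not NE [P3→W gives 9>7]
(B,Q,Z): not NE [P1→A gives 9>3; P3→W gives 9>7]
(B,Q,W): not NE [P1→C gives 7>1]
(B,R,X): not NE [P1→D gives 6>4; P2→Q gives 9>8; P3→Z gives 6>4]
(B,R,Y): not NE [P1→C gives 7>5; P2→Q gives 7>3]
(B,R,Z): not NE [P1→C gives 8>4]
(B,R,W): not NE [P2→Q gives 9>5; P3→Z gives 6>3]
(C,P,X): not NE [P3→Z gives 6>5]
(C,P,Y): not NE [P1→D gives 8>6; P2→Q gives 8>4]
(C,P,Z): not NE [P1→B gives 8>7]
(C,P,W): not NE [P1→D gives 5>2; P3→Z gives 6>2]
(C,Q,X): not NE [P2→P gives 9>6; P3→Y gives 9>7]
(C,Q,Y): not NE [P1→B gives 7>0]
(C,Q,Z): not NE [P1→A gives 9>8; P2→P gives 7>4; P3→Y gives 9>6]
(C,Q,W): not NE [P2→P gives 7>3; P3→Y gives 9>5]
(C,R,X): not NE [P2→P gives 9>7; P3→W gives 9>6]
(C,R,Y): not NE [P2→Q gives 8>6]
(C,R,Z): not NE [P2→P gives 7>3; P3→W gives 9>1]
(C,R,W): not NE [P1→B gives 5>1; P2→P gives 7>6]
(D,P,X): not NE [P2→R gives 5>0; P3→W gives 6>3]
(D,P,Y): NE
(D,P,Z): not NE [P1→B gives 8>6; P3→W gives 6>3]
(D,P,W): not NE [P2→R gives 9>4]
(D,Q,X): not NE [P1→C gives 6>2]
(D,Q,Y): not NE [P1→B gives 7>2; P2→P gives 9>4; P3→X gives 2>0]
(D,Q,Z): not NE [P1→A gives 9>3; P2→R gives 5>2; P3→X gives 2>1]
(D,Q,W): not NE [P1→C gives 7>4; P2→R gives 9>5; P3→X gives 2>0]
(D,R,X): not NE [P3→Z gives 8>6]
(D,R,Y): not NE [P1→C gives 7>4; P2→P gives 9>2; P3→Z gives 8>0]
(D,R,Z): not NE [P1→C gives 8>4]
(D,R,W): not NE [P1→B gives 5>4; P3→Z gives 8>1]

PSNE = {(D,P,Y)}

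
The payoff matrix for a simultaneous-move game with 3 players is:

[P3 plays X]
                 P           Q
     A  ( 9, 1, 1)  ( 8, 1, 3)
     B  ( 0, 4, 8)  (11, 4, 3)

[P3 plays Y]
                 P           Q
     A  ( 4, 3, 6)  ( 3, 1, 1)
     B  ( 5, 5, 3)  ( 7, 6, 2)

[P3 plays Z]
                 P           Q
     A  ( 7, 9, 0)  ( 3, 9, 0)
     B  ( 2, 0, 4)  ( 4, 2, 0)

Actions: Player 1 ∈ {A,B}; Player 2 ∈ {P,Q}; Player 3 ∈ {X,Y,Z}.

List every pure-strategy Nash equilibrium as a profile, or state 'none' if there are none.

(A,P,X): not NE [P3→Y gives 6>1]
(A,P,Y): not NE [P1→B gives 5>4]
(A,P,Z): not NE [P3→Y gives 6>0]
(A,Q,X): not NE [P1→B gives 11>8]
(A,Q,Y): not NE [P1→B gives 7>3; P2→P gives 3>1; P3→X gives 3>1]
(A,Q,Z): not NE [P1→B gives 4>3; P3→X gives 3>0]
(B,P,X): not NE [P1→A gives 9>0]
(B,P,Y): not NE [P2→Q gives 6>5; P3→X gives 8>3]
(B,P,Z): not NE [P1→A gives 7>2; P2→Q gives 2>0; P3→X gives 8>4]
(B,Q,X): NE
(B,Q,Y): not NE [P3→X gives 3>2]
(B,Q,Z): not NE [P3→X gives 3>0]

Nash profiles: (B,Q,X)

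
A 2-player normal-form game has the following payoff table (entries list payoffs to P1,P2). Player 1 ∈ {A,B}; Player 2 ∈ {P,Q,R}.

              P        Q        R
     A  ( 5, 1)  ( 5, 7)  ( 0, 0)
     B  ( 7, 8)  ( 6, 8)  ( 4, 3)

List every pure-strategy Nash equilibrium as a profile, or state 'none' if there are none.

(A,P): not NE [P1→B gives 7>5; P2→Q gives 7>1]
(A,Q): not NE [P1→B gives 6>5]
(A,R): not NE [P1→B gives 4>0; P2→Q gives 7>0]
(B,P): NE
(B,Q): NE
(B,R): not NE [P2→Q gives 8>3]

PSNE = {(B,P), (B,Q)}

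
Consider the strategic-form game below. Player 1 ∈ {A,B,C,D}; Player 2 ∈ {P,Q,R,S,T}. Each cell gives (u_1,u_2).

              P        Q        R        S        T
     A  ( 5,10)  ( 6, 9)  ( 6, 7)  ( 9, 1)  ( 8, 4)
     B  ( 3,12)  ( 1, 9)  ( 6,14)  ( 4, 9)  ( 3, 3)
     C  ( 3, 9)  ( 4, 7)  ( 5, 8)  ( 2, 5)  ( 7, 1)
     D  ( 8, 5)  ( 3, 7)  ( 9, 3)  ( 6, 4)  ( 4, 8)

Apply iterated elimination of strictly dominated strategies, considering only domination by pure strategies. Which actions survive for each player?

IESDS → P1:{A,D} P2:{P,Q,T}

P1 drop B (D beats it: P:8>3 Q:3>1 R:9>6 S:6>4 T:4>3)
P1 drop C (A beats it: P:5>3 Q:6>4 R:6>5 S:9>2 T:8>7)
P2 drop R (P beats it: A:10>7 D:5>3)
P2 drop S (P beats it: A:10>1 D:5>4)
P1→{A,D} P2→{P,Q,T}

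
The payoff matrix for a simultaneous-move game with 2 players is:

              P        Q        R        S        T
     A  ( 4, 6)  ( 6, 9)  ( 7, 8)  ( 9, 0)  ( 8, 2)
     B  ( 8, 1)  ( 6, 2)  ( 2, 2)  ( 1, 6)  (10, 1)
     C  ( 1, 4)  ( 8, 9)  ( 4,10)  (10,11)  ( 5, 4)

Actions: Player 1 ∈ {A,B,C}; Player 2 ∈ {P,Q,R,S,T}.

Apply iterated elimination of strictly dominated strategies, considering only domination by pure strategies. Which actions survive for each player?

P2 drop P (Q beats it: A:9>6 B:2>1 C:9>4)
P2 drop T (Q beats it: A:9>2 B:2>1 C:9>4)
P1 drop B (C beats it: Q:8>6 R:4>2 S:10>1)
P1→{A,C} P2→{Q,R,S}

IESDS → P1:{A,C} P2:{Q,R,S}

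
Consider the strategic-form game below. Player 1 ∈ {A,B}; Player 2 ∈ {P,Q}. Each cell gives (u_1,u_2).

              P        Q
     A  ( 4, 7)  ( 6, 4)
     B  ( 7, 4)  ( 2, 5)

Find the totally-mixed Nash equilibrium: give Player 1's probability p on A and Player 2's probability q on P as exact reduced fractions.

P1 indiff ⇒ q·4+(1-q)·6 = q·7+(1-q)·2 ⇒ q(-3) = (1-q)(-4) ⇒ q = 4/7
P2 indiff ⇒ p·7+(1-p)·4 = p·4+(1-p)·5 ⇒ p(3) = (1-p)(1) ⇒ p = 1/4

(p,q) = (1/4, 4/7)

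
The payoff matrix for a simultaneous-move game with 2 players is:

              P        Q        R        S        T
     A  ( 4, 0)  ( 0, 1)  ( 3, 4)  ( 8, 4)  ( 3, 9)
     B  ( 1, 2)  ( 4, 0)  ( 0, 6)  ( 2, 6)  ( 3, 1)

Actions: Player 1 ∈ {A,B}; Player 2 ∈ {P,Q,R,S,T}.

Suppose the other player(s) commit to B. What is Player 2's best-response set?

u_2(P vs B) = 2
u_2(Q vs B) = 0
u_2(R vs B) = 6
u_2(S vs B) = 6
u_2(T vs B) = 1
max payoff 6 at {R,S}

P2 best: {R,S}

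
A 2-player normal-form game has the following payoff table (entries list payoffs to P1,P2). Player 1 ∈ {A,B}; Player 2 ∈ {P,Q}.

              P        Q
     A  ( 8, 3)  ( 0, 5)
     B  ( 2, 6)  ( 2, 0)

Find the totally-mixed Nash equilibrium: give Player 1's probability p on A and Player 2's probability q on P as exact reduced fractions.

P1 indiff ⇒ q·8+(1-q)·0 = q·2+(1-q)·2 ⇒ q(6) = (1-q)(2) ⇒ q = 1/4
P2 indiff ⇒ p·3+(1-p)·6 = p·5+(1-p)·0 ⇒ p(-2) = (1-p)(-6) ⇒ p = 3/4

(p,q) = (3/4, 1/4)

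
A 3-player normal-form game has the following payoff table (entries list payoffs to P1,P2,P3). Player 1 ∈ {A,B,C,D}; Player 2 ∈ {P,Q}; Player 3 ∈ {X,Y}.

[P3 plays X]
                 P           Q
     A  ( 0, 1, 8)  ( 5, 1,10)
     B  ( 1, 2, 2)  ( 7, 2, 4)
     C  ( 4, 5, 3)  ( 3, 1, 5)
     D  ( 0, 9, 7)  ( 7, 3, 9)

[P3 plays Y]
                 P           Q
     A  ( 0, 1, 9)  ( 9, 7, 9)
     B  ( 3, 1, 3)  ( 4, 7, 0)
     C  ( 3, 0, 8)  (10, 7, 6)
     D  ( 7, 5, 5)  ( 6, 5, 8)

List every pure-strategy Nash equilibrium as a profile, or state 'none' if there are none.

NE set: (B,Q,X), (C,Q,Y)

(A,P,X): not NE [P1→C gives 4>0; P3→Y gives 9>8]
(A,P,Y): not NE [P1→D gives 7>0; P2→Q gives 7>1]
(A,Q,X): not NE [P1→D gives 7>5]
(A,Q,Y): not NE [P1→C gives 10>9; P3→X gives 10>9]
(B,P,X): not NE [P1→C gives 4>1; P3→Y gives 3>2]
(B,P,Y): not NE [P1→D gives 7>3; P2→Q gives 7>1]
(B,Q,X): NE
(B,Q,Y): not NE [P1→C gives 10>4; P3→X gives 4>0]
(C,P,X): not NE [P3→Y gives 8>3]
(C,P,Y): not NE [P1→D gives 7>3; P2→Q gives 7>0]
(C,Q,X): not NE [P1→D gives 7>3; P2→P gives 5>1; P3→Y gives 6>5]
(C,Q,Y): NE
(D,P,X): not NE [P1→C gives 4>0]
(D,P,Y): not NE [P3→X gives 7>5]
(D,Q,X): not NE [P2→P gives 9>3]
(D,Q,Y): not NE [P1→C gives 10>6; P3→X gives 9>8]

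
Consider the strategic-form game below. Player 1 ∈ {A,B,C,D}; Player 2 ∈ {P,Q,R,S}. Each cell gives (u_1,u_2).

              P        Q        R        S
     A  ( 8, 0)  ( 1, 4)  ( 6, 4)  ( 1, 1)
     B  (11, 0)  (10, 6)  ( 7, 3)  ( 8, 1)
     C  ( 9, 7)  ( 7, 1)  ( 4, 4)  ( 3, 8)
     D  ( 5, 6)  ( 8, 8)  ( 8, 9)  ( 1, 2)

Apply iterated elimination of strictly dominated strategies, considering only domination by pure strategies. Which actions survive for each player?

Survivors P1:{B,D} P2:{Q,R}

P1 drop A (B beats it: P:11>8 Q:10>1 R:7>6 S:8>1)
P1 drop C (B beats it: P:11>9 Q:10>7 R:7>4 S:8>3)
P2 drop P (Q beats it: B:6>0 D:8>6)
P2 drop S (Q beats it: B:6>1 D:8>2)
P1→{B,D} P2→{Q,R}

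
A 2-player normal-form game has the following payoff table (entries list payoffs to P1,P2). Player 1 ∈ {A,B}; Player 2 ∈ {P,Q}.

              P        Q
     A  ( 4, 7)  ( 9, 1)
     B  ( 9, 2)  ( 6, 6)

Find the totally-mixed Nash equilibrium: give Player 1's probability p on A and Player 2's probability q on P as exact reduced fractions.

P1 indiff ⇒ q·4+(1-q)·9 = q·9+(1-q)·6 ⇒ q(-5) = (1-q)(-3) ⇒ q = 3/8
P2 indiff ⇒ p·7+(1-p)·2 = p·1+(1-p)·6 ⇒ p(6) = (1-p)(4) ⇒ p = 2/5

(p,q) = (2/5, 3/8)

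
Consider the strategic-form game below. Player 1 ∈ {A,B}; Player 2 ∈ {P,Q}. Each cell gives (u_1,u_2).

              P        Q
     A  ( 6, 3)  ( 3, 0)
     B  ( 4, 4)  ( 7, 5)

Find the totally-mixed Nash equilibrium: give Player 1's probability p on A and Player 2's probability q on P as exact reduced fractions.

(p,q) = (1/4, 2/3)

P1 indiff ⇒ q·6+(1-q)·3 = q·4+(1-q)·7 ⇒ q(2) = (1-q)(4) ⇒ q = 2/3
P2 indiff ⇒ p·3+(1-p)·4 = p·0+(1-p)·5 ⇒ p(3) = (1-p)(1) ⇒ p = 1/4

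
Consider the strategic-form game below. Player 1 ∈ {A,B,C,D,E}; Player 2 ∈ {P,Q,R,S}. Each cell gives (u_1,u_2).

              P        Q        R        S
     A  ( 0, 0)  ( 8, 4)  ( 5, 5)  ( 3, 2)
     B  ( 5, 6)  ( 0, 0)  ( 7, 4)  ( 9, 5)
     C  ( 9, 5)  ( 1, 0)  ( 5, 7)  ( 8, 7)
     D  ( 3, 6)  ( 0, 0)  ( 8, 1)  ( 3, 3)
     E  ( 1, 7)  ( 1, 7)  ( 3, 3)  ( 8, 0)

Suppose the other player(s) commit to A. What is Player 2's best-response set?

argmax u_2 = {R}

u_2(P vs A) = 0
u_2(Q vs A) = 4
u_2(R vs A) = 5
u_2(S vs A) = 2
max payoff 5 at {R}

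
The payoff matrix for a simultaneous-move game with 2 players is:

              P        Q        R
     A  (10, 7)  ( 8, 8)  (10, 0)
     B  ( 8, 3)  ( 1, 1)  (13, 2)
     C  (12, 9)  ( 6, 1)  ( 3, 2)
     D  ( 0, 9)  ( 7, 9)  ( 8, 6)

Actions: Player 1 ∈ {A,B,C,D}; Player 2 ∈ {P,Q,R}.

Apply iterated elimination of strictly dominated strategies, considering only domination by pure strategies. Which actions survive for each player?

P1 drop D (A beats it: P:10>0 Q:8>7 R:10>8)
P2 drop R (P beats it: A:7>0 B:3>2 C:9>2)
P1 drop B (A beats it: P:10>8 Q:8>1)
P1→{A,C} P2→{P,Q}

Remaining: P1:{A,C} P2:{P,Q}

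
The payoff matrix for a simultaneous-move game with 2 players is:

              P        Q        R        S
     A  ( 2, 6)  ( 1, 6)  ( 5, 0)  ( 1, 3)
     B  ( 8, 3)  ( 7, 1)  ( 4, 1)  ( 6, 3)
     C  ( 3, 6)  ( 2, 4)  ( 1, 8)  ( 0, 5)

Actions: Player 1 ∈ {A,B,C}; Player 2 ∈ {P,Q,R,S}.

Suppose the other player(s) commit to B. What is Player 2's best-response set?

u_2(P vs B) = 3
u_2(Q vs B) = 1
u_2(R vs B) = 1
u_2(S vs B) = 3
max payoff 3 at {P,S}

P2 best: {P,S}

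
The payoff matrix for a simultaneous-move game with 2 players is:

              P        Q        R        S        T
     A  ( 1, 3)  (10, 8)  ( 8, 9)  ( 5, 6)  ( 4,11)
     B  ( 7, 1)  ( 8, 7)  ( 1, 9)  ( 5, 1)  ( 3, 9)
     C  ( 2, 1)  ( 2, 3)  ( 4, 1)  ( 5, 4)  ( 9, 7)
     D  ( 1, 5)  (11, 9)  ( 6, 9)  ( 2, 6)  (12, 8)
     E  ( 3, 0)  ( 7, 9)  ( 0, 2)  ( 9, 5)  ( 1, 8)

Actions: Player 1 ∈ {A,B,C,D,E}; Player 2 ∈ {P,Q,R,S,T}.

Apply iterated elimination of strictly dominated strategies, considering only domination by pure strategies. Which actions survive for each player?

Remaining: P1:{A,D} P2:{Q,R,T}

P2 drop P (Q beats it: A:8>3 B:7>1 C:3>1 D:9>5 E:9>0)
P2 drop S (T beats it: A:11>6 B:9>1 C:7>4 D:8>6 E:8>5)
P1 drop B (A beats it: Q:10>8 R:8>1 T:4>3)
P1 drop C (D beats it: Q:11>2 R:6>4 T:12>9)
P1 drop E (A beats it: Q:10>7 R:8>0 T:4>1)
P1→{A,D} P2→{Q,R,T}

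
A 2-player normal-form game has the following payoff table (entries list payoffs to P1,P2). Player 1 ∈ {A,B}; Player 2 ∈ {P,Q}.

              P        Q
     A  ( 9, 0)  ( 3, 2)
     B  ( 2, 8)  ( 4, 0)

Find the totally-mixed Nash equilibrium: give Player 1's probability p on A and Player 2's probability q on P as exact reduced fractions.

p=4/5, q=1/8

P1 indiff ⇒ q·9+(1-q)·3 = q·2+(1-q)·4 ⇒ q(7) = (1-q)(1) ⇒ q = 1/8
P2 indiff ⇒ p·0+(1-p)·8 = p·2+(1-p)·0 ⇒ p(-2) = (1-p)(-8) ⇒ p = 4/5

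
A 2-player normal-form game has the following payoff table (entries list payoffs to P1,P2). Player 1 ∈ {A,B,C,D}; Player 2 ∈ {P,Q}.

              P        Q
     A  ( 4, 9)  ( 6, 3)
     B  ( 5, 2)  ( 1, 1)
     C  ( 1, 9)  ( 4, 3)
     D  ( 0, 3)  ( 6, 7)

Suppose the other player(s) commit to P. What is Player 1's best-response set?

P1 best: {B}

u_1(A vs P) = 4
u_1(B vs P) = 5
u_1(C vs P) = 1
u_1(D vs P) = 0
max payoff 5 at {B}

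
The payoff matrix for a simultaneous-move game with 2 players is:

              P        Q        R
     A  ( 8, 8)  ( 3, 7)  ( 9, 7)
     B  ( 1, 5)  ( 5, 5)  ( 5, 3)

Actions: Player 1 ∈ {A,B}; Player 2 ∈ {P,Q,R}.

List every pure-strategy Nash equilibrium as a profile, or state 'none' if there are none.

PSNE = {(A,P), (B,Q)}

(A,P): NE
(A,Q): not NE [P1→B gives 5>3; P2→P gives 8>7]
(A,R): not NE [P2→P gives 8>7]
(B,P): not NE [P1→A gives 8>1]
(B,Q): NE
(B,R): not NE [P1→A gives 9>5; P2→Q gives 5>3]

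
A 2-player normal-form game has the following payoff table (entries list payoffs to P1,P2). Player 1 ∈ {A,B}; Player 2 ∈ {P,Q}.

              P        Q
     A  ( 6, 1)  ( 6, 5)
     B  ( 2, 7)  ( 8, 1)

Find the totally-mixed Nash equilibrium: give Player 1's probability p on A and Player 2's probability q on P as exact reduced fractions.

P1 indiff ⇒ q·6+(1-q)·6 = q·2+(1-q)·8 ⇒ q(4) = (1-q)(2) ⇒ q = 1/3
P2 indiff ⇒ p·1+(1-p)·7 = p·5+(1-p)·1 ⇒ p(-4) = (1-p)(-6) ⇒ p = 3/5

(p,q) = (3/5, 1/3)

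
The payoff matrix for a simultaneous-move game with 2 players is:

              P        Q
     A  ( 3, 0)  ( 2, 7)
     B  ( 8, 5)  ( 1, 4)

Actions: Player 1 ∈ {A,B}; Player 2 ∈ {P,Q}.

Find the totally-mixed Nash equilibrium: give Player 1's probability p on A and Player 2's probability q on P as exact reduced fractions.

P1 indiff ⇒ q·3+(1-q)·2 = q·8+(1-q)·1 ⇒ q(-5) = (1-q)(-1) ⇒ q = 1/6
P2 indiff ⇒ p·0+(1-p)·5 = p·7+(1-p)·4 ⇒ p(-7) = (1-p)(-1) ⇒ p = 1/8

P1 mixes 1/8 on A; P2 mixes 1/6 on P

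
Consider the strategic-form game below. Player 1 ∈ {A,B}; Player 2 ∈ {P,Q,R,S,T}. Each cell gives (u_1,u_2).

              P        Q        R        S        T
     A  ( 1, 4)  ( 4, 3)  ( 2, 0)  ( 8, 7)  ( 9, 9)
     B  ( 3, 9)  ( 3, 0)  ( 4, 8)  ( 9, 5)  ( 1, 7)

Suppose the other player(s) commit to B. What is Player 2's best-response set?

u_2(P vs B) = 9
u_2(Q vs B) = 0
u_2(R vs B) = 8
u_2(S vs B) = 5
u_2(T vs B) = 7
max payoff 9 at {P}

argmax u_2 = {P}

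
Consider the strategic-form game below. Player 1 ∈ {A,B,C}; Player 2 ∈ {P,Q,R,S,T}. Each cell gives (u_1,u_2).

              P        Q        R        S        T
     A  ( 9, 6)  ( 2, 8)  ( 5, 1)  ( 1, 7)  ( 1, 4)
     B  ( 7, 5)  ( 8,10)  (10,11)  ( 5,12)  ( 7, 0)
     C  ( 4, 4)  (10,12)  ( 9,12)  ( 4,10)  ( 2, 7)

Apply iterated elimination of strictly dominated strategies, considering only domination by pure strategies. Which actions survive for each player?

P2 drop P (Q beats it: A:8>6 B:10>5 C:12>4)
P1 drop A (B beats it: Q:8>2 R:10>5 S:5>1 T:7>1)
P2 drop T (Q beats it: B:10>0 C:12>7)
P1→{B,C} P2→{Q,R,S}

Survivors P1:{B,C} P2:{Q,R,S}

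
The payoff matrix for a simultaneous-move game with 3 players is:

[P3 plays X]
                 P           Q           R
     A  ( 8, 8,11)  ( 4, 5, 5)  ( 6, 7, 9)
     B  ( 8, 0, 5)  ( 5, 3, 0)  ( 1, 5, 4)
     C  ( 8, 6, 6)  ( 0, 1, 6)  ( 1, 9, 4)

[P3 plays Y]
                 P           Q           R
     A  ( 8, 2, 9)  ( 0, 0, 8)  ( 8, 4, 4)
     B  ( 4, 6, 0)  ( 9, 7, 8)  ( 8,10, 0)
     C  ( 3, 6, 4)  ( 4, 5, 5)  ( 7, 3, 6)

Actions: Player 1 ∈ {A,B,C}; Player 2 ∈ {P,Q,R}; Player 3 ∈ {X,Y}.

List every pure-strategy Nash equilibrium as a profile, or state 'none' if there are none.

PSNE = {(A,P,X)}

(A,P,X): NE
(A,P,Y): not NE [P2→R gives 4>2; P3→X gives 11>9]
(A,Q,X): not NE [P1→B gives 5>4; P2→P gives 8>5; P3→Y gives 8>5]
(A,Q,Y): not NE [P1→B gives 9>0; P2→R gives 4>0]
(A,R,X): not NE [P2→P gives 8>7]
(A,R,Y): not NE [P3→X gives 9>4]
(B,P,X): not NE [P2→R gives 5>0]
(B,P,Y): not NE [P1→A gives 8>4; P2→R gives 10>6; P3→X gives 5>0]
(B,Q,X): not NE [P2→R gives 5>3; P3→Y gives 8>0]
(B,Q,Y): not NE [P2→R gives 10>7]
(B,R,X): not NE [P1→A gives 6>1]
(B,R,Y): not NE [P3→X gives 4>0]
(C,P,X): not NE [P2→R gives 9>6]
(C,P,Y): not NE [P1→A gives 8>3; P3→X gives 6>4]
(C,Q,X): not NE [P1→B gives 5>0; P2→R gives 9>1]
(C,Q,Y): not NE [P1→B gives 9>4; P2→P gives 6>5; P3→X gives 6>5]
(C,R,X): not NE [P1→A gives 6>1; P3→Y gives 6>4]
(C,R,Y): not NE [P1→B gives 8>7; P2→P gives 6>3]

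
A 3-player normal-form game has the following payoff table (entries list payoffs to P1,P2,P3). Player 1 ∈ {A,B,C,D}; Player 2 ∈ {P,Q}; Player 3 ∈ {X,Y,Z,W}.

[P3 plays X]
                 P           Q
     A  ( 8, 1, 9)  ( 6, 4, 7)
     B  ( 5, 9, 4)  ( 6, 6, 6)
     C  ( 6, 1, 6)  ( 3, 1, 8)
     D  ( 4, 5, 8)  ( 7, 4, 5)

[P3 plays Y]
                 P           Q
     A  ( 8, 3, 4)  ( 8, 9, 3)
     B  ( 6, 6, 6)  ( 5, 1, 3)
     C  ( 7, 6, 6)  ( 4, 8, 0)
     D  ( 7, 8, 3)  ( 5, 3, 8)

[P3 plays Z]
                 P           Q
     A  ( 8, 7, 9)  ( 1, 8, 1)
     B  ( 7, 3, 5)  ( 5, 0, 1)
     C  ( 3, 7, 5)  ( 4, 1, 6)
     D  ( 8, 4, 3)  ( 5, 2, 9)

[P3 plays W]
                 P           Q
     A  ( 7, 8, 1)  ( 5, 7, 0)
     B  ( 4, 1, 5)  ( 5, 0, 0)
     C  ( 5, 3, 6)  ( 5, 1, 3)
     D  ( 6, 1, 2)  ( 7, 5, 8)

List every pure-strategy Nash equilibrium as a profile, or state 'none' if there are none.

(A,P,X): not NE [P2→Q gives 4>1]
(A,P,Y): not NE [P2→Q gives 9>3; P3→Z gives 9>4]
(A,P,Z): not NE [P2→Q gives 8>7]
(A,P,W): not NE [P3→Z gives 9>1]
(A,Q,X): not NE [P1→D gives 7>6]
(A,Q,Y): not NE [P3→X gives 7>3]
(A,Q,Z): not NE [P1→D gives 5>1; P3→X gives 7>1]
(A,Q,W): not NE [P1→D gives 7>5; P2→P gives 8>7; P3→X gives 7>0]
(B,P,X): not NE [P1→A gives 8>5; P3→Y gives 6>4]
(B,P,Y): not NE [P1→A gives 8>6]
(B,P,Z): not NE [P1→D gives 8>7; P3→Y gives 6>5]
(B,P,W): not NE [P1→A gives 7>4; P3→Y gives 6>5]
(B,Q,X): not NE [P1→D gives 7>6; P2→P gives 9>6]
(B,Q,Y): not NE [P1→A gives 8>5; P2→P gives 6>1; P3→X gives 6>3]
(B,Q,Z): not NE [P2→P gives 3>0; P3→X gives 6>1]
(B,Q,W): not NE [P1→D gives 7>5; P2→P gives 1>0; P3→X gives 6>0]
(C,P,X): not NE [P1→A gives 8>6]
(C,P,Y): not NE [P1→A gives 8>7; P2→Q gives 8>6]
(C,P,Z): not NE [P1→D gives 8>3; P3→W gives 6>5]
(C,P,W): not NE [P1→A gives 7>5]
(C,Q,X): not NE [P1→D gives 7>3]
(C,Q,Y): not NE [P1→A gives 8>4; P3→X gives 8>0]
(C,Q,Z): not NE [P1→D gives 5>4; P2→P gives 7>1; P3→X gives 8>6]
(C,Q,W): not NE [P1→D gives 7>5; P2→P gives 3>1; P3→X gives 8>3]
(D,P,X): not NE [P1→A gives 8>4]
(D,P,Y): not NE [P1→A gives 8>7; P3→X gives 8>3]
(D,P,Z): not NE [P3→X gives 8>3]
(D,P,W): not NE [P1→A gives 7>6; P2→Q gives 5>1; P3→X gives 8>2]
(D,Q,X): not NE [P2→P gives 5>4; P3→Z gives 9>5]
(D,Q,Y): not NE [P1→A gives 8>5; P2→P gives 8>3; P3→Z gives 9>8]
(D,Q,Z): not NE [P2→P gives 4>2]
(D,Q,W): not NE [P3→Z gives 9>8]

Equilibria: none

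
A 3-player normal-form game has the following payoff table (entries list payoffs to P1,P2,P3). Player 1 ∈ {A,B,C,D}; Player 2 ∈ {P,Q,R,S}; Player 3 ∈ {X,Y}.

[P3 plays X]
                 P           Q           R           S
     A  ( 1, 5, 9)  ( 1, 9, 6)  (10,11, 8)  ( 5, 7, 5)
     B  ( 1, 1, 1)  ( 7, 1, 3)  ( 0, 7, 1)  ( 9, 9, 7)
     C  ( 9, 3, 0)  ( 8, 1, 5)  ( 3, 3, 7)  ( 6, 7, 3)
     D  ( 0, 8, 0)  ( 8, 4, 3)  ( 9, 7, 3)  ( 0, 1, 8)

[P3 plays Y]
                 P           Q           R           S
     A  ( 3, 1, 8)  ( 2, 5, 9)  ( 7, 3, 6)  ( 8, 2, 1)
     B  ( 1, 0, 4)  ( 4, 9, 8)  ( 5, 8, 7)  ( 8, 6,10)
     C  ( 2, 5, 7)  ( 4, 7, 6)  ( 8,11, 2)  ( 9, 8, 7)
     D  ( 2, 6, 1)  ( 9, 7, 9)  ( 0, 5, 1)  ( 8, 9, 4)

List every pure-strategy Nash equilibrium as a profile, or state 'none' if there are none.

(A,P,X): not NE [P1→C gives 9>1; P2→R gives 11>5]
(A,P,Y): not NE [P2→Q gives 5>1; P3→X gives 9>8]
(A,Q,X): not NE [P1→D gives 8>1; P2→R gives 11>9; P3→Y gives 9>6]
(A,Q,Y): not NE [P1→D gives 9>2]
(A,R,X): NE
(A,R,Y): not NE [P1→C gives 8>7; P2→Q gives 5>3; P3→X gives 8>6]
(A,S,X): not NE [P1→B gives 9>5; P2→R gives 11>7]
(A,S,Y): not NE [P1→C gives 9>8; P2→Q gives 5>2; P3→X gives 5>1]
(B,P,X): not NE [P1→C gives 9>1; P2→S gives 9>1; P3→Y gives 4>1]
(B,P,Y): not NE [P1→A gives 3>1; P2→Q gives 9>0]
(B,Q,X): not NE [P1→D gives 8>7; P2→S gives 9>1; P3→Y gives 8>3]
(B,Q,Y): not NE [P1→D gives 9>4]
(B,R,X): not NE [P1→A gives 10>0; P2→S gives 9>7; P3→Y gives 7>1]
(B,R,Y): not NE [P1→C gives 8>5; P2→Q gives 9>8]
(B,S,X): not NE [P3→Y gives 10>7]
(B,S,Y): not NE [P1→C gives 9>8; P2→Q gives 9>6]
(C,P,X): not NE [P2→S gives 7>3; P3→Y gives 7>0]
(C,P,Y): not NE [P1→A gives 3>2; P2→R gives 11>5]
(C,Q,X): not NE [P2→S gives 7>1; P3→Y gives 6>5]
(C,Q,Y): not NE [P1→D gives 9>4; P2→R gives 11>7]
(C,R,X): not NE [P1→A gives 10>3; P2→S gives 7>3]
(C,R,Y): not NE [P3→X gives 7>2]
(C,S,X): not NE [P1→B gives 9>6; P3→Y gives 7>3]
(C,S,Y): not NE [P2→R gives 11>8]
(D,P,X): not NE [P1→C gives 9>0; P3→Y gives 1>0]
(D,P,Y): not NE [P1→A gives 3>2; P2→S gives 9>6]
(D,Q,X): not NE [P2→P gives 8>4; P3→Y gives 9>3]
(D,Q,Y): not NE [P2→S gives 9>7]
(D,R,X): not NE [P1→A gives 10>9; P2→P gives 8>7]
(D,R,Y): not NE [P1→C gives 8>0; P2→S gives 9>5; P3→X gives 3>1]
(D,S,X): not NE [P1→B gives 9>0; P2→P gives 8>1]
(D,S,Y): not NE [P1→C gives 9>8; P3→X gives 8>4]

NE set: (A,R,X)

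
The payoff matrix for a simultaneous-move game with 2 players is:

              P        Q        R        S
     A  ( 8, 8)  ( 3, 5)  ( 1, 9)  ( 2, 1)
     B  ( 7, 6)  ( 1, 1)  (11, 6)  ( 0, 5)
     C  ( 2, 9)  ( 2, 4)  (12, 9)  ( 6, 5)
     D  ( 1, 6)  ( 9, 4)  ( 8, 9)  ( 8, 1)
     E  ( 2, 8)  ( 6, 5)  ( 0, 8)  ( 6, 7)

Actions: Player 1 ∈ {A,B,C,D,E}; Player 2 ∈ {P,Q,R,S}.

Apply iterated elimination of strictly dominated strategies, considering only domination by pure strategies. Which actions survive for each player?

P2 drop Q (P beats it: A:8>5 B:6>1 C:9>4 D:6>4 E:8>5)
P2 drop S (P beats it: A:8>1 B:6>5 C:9>5 D:6>1 E:8>7)
P1 drop D (B beats it: P:7>1 R:11>8)
P1 drop E (A beats it: P:8>2 R:1>0)
P1→{A,B,C} P2→{P,R}

IESDS → P1:{A,B,C} P2:{P,R}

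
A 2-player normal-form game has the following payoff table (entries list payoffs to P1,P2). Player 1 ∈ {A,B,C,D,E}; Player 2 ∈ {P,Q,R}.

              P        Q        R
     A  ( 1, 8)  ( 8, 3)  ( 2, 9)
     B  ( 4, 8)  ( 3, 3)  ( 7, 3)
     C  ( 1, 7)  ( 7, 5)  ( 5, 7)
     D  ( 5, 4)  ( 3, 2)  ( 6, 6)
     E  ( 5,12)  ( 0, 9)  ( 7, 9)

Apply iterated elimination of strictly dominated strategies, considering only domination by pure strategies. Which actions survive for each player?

Survivors P1:{B,D,E} P2:{P,R}

P2 drop Q (P beats it: A:8>3 B:8>3 C:7>5 D:4>2 E:12>9)
P1 drop A (B beats it: P:4>1 R:7>2)
P1 drop C (B beats it: P:4>1 R:7>5)
P1→{B,D,E} P2→{P,R}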